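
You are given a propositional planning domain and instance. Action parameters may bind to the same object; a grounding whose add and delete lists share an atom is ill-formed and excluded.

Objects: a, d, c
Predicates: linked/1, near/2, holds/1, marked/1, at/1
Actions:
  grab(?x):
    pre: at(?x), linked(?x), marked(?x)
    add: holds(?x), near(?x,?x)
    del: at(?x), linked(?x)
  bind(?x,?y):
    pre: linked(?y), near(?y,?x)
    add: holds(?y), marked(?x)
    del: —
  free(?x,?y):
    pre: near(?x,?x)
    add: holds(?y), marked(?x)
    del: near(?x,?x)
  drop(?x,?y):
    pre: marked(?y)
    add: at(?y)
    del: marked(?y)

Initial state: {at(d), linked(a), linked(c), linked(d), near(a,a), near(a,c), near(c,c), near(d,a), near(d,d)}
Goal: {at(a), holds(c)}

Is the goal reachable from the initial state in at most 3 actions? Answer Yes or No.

1. free(a,c)  →  {at(d), holds(c), linked(a), linked(c), linked(d), marked(a), near(a,c), near(c,c), near(d,a), near(d,d)}
2. drop(a,a)  →  {at(a), at(d), holds(c), linked(a), linked(c), linked(d), near(a,c), near(c,c), near(d,a), near(d,d)}
optimal plan length = 2; 2 ≤ 3

Yes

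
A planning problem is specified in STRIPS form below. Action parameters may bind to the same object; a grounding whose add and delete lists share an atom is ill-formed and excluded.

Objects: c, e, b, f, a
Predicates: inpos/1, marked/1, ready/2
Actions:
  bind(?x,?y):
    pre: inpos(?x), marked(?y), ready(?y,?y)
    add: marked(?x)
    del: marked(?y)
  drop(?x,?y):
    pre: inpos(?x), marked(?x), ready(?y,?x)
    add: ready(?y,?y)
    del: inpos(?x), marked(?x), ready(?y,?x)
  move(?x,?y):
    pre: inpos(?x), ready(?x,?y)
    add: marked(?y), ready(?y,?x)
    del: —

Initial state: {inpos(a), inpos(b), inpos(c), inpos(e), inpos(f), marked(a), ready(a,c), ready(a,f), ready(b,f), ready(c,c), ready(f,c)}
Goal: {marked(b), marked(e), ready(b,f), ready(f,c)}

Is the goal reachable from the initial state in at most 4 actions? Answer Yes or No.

Yes

1. move(c,c)  →  {inpos(a), inpos(b), inpos(c), inpos(e), inpos(f), marked(a), marked(c), ready(a,c), ready(a,f), ready(b,f), ready(c,c), ready(f,c)}
2. bind(e,c)  →  {inpos(a), inpos(b), inpos(c), inpos(e), inpos(f), marked(a), marked(e), ready(a,c), ready(a,f), ready(b,f), ready(c,c), ready(f,c)}
3. move(c,c)  →  {inpos(a), inpos(b), inpos(c), inpos(e), inpos(f), marked(a), marked(c), marked(e), ready(a,c), ready(a,f), ready(b,f), ready(c,c), ready(f,c)}
4. bind(b,c)  →  {inpos(a), inpos(b), inpos(c), inpos(e), inpos(f), marked(a), marked(b), marked(e), ready(a,c), ready(a,f), ready(b,f), ready(c,c), ready(f,c)}
optimal plan length = 4; 4 ≤ 4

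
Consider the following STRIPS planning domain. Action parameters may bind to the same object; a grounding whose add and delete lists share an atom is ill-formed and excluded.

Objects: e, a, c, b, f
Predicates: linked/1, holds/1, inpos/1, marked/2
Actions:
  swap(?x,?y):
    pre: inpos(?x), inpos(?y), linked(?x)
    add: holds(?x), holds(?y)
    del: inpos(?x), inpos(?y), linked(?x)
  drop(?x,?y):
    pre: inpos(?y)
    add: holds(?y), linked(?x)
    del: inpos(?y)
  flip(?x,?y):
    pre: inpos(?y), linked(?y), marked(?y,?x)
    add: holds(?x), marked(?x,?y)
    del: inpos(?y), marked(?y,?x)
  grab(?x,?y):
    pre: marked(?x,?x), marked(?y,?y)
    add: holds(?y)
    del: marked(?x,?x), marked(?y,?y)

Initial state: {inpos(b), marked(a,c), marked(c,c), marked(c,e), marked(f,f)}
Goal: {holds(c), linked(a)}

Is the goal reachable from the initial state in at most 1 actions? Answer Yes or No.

No

1. drop(a,b)  →  {holds(b), linked(a), marked(a,c), marked(c,c), marked(c,e), marked(f,f)}
2. grab(c,c)  →  {holds(b), holds(c), linked(a), marked(a,c), marked(c,e), marked(f,f)}
optimal plan length = 2; 2 > 1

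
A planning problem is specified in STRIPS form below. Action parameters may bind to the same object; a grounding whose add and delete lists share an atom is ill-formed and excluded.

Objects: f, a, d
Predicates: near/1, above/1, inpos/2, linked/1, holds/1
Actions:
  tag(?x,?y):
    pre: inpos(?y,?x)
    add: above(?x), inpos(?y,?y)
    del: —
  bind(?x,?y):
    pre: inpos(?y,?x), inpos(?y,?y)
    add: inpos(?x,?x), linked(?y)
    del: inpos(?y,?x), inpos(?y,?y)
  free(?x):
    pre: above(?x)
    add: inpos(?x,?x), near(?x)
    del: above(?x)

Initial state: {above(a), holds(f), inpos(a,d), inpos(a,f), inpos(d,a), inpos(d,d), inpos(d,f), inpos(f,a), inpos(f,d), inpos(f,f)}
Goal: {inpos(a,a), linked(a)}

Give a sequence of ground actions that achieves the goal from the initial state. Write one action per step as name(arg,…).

1. tag(f,a)  →  {above(a), above(f), holds(f), inpos(a,a), inpos(a,d), inpos(a,f), inpos(d,a), inpos(d,d), inpos(d,f), inpos(f,a), inpos(f,d), inpos(f,f)}
2. bind(f,a)  →  {above(a), above(f), holds(f), inpos(a,d), inpos(d,a), inpos(d,d), inpos(d,f), inpos(f,a), inpos(f,d), inpos(f,f), linked(a)}
3. tag(d,a)  →  {above(a), above(d), above(f), holds(f), inpos(a,a), inpos(a,d), inpos(d,a), inpos(d,d), inpos(d,f), inpos(f,a), inpos(f,d), inpos(f,f), linked(a)}

tag(f,a); bind(f,a); tag(d,a)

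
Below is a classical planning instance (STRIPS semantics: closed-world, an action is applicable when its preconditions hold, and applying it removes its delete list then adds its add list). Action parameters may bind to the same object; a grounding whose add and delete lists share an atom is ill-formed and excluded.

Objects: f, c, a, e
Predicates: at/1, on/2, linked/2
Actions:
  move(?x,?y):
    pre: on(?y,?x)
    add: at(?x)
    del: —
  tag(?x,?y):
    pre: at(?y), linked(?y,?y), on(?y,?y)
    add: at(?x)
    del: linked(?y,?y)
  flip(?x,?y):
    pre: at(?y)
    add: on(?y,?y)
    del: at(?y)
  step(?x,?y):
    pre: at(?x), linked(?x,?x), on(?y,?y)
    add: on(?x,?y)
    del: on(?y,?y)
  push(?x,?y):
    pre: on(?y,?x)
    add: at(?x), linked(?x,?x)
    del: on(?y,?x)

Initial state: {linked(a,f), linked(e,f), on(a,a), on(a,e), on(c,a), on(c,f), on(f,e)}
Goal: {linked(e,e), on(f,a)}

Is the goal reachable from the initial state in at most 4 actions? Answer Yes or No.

1. push(f,c)  →  {at(f), linked(a,f), linked(e,f), linked(f,f), on(a,a), on(a,e), on(c,a), on(f,e)}
2. step(f,a)  →  {at(f), linked(a,f), linked(e,f), linked(f,f), on(a,e), on(c,a), on(f,a), on(f,e)}
3. push(e,f)  →  {at(e), at(f), linked(a,f), linked(e,e), linked(e,f), linked(f,f), on(a,e), on(c,a), on(f,a)}
optimal plan length = 3; 3 ≤ 4

Yes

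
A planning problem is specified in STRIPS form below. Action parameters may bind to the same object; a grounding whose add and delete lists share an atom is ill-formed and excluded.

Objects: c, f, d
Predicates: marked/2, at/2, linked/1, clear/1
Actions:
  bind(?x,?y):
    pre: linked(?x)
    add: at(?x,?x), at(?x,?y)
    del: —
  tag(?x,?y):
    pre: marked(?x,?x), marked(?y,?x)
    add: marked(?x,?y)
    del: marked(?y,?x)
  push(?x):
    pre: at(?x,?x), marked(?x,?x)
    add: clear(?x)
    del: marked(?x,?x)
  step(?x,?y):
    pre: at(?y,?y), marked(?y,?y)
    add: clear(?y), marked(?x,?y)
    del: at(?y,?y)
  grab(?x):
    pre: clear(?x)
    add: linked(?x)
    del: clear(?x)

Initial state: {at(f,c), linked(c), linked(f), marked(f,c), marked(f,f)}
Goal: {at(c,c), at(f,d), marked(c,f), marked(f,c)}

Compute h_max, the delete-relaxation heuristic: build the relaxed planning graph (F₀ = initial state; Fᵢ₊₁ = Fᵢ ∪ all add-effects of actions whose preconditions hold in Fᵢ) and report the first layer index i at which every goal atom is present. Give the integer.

2

F0 = init (5 atoms)
F1 = F0 ∪ {at(c,c), at(c,d), at(c,f), at(f,d), at(f,f)}  (10 atoms)
F2 = F1 ∪ {clear(f), marked(c,f), marked(d,f)}  (13 atoms)
goal ⊆ F2  ⇒  h_max = 2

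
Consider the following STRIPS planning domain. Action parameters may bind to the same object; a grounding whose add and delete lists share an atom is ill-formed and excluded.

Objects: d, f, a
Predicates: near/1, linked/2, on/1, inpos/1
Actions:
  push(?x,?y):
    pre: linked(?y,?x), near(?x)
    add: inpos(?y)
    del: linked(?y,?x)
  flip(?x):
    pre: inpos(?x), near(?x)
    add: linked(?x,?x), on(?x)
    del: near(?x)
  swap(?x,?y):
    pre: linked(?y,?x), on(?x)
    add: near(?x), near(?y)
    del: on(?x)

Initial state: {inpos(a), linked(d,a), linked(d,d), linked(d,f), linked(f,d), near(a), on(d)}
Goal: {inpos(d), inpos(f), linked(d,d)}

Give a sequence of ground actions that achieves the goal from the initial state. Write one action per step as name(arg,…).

push(a,d); swap(d,d); push(d,f)

1. push(a,d)  →  {inpos(a), inpos(d), linked(d,d), linked(d,f), linked(f,d), near(a), on(d)}
2. swap(d,d)  →  {inpos(a), inpos(d), linked(d,d), linked(d,f), linked(f,d), near(a), near(d)}
3. push(d,f)  →  {inpos(a), inpos(d), inpos(f), linked(d,d), linked(d,f), near(a), near(d)}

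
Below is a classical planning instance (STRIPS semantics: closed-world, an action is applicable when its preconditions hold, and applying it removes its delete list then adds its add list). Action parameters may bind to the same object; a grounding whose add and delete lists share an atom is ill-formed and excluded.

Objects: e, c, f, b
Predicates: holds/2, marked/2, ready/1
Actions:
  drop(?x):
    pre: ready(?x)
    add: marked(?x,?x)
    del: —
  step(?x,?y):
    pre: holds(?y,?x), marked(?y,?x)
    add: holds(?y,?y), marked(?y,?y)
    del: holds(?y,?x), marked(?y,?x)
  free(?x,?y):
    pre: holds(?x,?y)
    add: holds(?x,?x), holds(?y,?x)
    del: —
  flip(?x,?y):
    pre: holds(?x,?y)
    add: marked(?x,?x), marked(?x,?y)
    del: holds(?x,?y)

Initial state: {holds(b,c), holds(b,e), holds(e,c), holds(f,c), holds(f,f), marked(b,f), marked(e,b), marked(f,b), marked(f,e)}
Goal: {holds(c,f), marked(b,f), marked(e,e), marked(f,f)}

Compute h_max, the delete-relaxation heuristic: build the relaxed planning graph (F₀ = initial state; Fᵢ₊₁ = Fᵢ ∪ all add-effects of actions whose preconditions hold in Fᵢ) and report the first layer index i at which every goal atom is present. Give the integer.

1

F0 = init (9 atoms)
F1 = F0 ∪ {holds(b,b), holds(c,b), holds(c,e), holds(c,f), holds(e,b), holds(e,e), marked(b,b), marked(b,c), marked(b,e), marked(e,c), marked(e,e), marked(f,c), marked(f,f)}  (22 atoms)
goal ⊆ F1  ⇒  h_max = 1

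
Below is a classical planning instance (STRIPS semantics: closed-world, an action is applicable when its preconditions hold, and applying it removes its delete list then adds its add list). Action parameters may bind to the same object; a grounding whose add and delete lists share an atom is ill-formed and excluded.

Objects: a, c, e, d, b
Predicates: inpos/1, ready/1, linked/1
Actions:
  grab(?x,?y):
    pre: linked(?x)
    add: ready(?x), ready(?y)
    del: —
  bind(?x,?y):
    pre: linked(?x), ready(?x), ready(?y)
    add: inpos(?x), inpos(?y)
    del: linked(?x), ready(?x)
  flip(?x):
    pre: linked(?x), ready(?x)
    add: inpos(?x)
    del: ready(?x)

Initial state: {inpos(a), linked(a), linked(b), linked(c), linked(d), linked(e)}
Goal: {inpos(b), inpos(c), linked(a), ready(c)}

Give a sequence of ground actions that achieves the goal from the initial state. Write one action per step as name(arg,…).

1. grab(c,b)  →  {inpos(a), linked(a), linked(b), linked(c), linked(d), linked(e), ready(b), ready(c)}
2. bind(b,c)  →  {inpos(a), inpos(b), inpos(c), linked(a), linked(c), linked(d), linked(e), ready(c)}

grab(c,b); bind(b,c)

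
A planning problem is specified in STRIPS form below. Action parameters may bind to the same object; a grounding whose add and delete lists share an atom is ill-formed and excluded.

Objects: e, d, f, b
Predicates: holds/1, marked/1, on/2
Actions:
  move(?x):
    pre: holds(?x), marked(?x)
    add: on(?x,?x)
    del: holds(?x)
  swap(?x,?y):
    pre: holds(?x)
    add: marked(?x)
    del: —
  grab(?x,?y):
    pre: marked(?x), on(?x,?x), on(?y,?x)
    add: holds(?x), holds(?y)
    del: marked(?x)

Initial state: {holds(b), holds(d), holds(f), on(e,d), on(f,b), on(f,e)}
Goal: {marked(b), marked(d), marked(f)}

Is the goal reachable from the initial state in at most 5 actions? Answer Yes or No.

Yes

1. swap(d,e)  →  {holds(b), holds(d), holds(f), marked(d), on(e,d), on(f,b), on(f,e)}
2. swap(f,e)  →  {holds(b), holds(d), holds(f), marked(d), marked(f), on(e,d), on(f,b), on(f,e)}
3. swap(b,e)  →  {holds(b), holds(d), holds(f), marked(b), marked(d), marked(f), on(e,d), on(f,b), on(f,e)}
optimal plan length = 3; 3 ≤ 5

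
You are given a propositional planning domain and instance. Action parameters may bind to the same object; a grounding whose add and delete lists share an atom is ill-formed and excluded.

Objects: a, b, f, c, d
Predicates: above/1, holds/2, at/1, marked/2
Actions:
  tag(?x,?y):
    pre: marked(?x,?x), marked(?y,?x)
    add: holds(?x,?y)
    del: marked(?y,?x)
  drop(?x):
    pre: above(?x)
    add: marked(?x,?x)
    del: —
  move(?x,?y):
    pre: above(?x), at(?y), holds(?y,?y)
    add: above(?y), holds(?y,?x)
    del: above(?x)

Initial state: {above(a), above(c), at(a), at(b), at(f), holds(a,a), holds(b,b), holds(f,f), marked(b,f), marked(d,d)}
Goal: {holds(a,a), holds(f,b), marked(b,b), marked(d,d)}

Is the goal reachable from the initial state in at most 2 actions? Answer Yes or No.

1. move(a,b)  →  {above(b), above(c), at(a), at(b), at(f), holds(a,a), holds(b,a), holds(b,b), holds(f,f), marked(b,f), marked(d,d)}
2. drop(b)  →  {above(b), above(c), at(a), at(b), at(f), holds(a,a), holds(b,a), holds(b,b), holds(f,f), marked(b,b), marked(b,f), marked(d,d)}
3. move(b,f)  →  {above(c), above(f), at(a), at(b), at(f), holds(a,a), holds(b,a), holds(b,b), holds(f,b), holds(f,f), marked(b,b), marked(b,f), marked(d,d)}
optimal plan length = 3; 3 > 2

No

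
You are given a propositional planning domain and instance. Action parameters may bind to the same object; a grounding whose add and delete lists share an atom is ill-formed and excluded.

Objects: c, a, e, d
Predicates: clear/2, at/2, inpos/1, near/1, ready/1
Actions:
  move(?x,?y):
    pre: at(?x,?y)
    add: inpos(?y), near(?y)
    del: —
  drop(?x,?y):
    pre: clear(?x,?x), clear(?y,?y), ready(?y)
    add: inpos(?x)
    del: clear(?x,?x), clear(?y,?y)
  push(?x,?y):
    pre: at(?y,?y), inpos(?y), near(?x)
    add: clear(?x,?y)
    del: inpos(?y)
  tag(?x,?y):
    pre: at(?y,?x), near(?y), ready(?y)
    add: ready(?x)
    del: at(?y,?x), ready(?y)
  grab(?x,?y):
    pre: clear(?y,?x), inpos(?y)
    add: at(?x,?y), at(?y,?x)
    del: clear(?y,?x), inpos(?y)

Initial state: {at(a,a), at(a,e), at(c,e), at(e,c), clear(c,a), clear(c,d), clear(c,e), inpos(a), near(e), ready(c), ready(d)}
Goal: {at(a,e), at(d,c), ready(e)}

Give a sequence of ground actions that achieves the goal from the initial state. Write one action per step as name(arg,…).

1. move(e,c)  →  {at(a,a), at(a,e), at(c,e), at(e,c), clear(c,a), clear(c,d), clear(c,e), inpos(a), inpos(c), near(c), near(e), ready(c), ready(d)}
2. tag(e,c)  →  {at(a,a), at(a,e), at(e,c), clear(c,a), clear(c,d), clear(c,e), inpos(a), inpos(c), near(c), near(e), ready(d), ready(e)}
3. grab(d,c)  →  {at(a,a), at(a,e), at(c,d), at(d,c), at(e,c), clear(c,a), clear(c,e), inpos(a), near(c), near(e), ready(d), ready(e)}

move(e,c); tag(e,c); grab(d,c)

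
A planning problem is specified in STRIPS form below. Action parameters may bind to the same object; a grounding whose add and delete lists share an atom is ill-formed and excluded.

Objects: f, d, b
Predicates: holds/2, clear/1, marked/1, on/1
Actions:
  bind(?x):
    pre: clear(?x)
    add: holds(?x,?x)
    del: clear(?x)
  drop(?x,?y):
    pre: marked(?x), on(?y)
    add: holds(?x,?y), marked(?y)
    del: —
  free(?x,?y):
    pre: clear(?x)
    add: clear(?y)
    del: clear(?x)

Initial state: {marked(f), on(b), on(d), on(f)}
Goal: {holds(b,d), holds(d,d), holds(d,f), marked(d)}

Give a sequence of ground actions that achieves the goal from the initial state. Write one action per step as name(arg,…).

drop(f,b); drop(b,d); drop(d,f); drop(d,d)

1. drop(f,b)  →  {holds(f,b), marked(b), marked(f), on(b), on(d), on(f)}
2. drop(b,d)  →  {holds(b,d), holds(f,b), marked(b), marked(d), marked(f), on(b), on(d), on(f)}
3. drop(d,f)  →  {holds(b,d), holds(d,f), holds(f,b), marked(b), marked(d), marked(f), on(b), on(d), on(f)}
4. drop(d,d)  →  {holds(b,d), holds(d,d), holds(d,f), holds(f,b), marked(b), marked(d), marked(f), on(b), on(d), on(f)}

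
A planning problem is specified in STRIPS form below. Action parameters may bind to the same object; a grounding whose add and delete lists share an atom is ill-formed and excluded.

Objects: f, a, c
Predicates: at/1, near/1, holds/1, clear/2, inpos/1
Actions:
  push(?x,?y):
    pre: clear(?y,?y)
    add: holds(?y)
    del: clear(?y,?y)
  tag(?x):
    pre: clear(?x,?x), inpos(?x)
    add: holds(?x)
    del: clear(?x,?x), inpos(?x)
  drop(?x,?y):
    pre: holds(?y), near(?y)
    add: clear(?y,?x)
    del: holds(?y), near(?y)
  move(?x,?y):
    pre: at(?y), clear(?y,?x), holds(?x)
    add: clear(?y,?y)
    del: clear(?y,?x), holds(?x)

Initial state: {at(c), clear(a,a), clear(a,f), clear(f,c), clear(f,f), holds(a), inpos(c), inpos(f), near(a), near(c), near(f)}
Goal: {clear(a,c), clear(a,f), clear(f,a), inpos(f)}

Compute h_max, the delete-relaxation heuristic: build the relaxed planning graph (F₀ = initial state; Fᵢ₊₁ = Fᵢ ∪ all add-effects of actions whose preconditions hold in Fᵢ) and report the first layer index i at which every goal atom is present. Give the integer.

F0 = init (11 atoms)
F1 = F0 ∪ {clear(a,c), holds(f)}  (13 atoms)
F2 = F1 ∪ {clear(f,a)}  (14 atoms)
goal ⊆ F2  ⇒  h_max = 2

2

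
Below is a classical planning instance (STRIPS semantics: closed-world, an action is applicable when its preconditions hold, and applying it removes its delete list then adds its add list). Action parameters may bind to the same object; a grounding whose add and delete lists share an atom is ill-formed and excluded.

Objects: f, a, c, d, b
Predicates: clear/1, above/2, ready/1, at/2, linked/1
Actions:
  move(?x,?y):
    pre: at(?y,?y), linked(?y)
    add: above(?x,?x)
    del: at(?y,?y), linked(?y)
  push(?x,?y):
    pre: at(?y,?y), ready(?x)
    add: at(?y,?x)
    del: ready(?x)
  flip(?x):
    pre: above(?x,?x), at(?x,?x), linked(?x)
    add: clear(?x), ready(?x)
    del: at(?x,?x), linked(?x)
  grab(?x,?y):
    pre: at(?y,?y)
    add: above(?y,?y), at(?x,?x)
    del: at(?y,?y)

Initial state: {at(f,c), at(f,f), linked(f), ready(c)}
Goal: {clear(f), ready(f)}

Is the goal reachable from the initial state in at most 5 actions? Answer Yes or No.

Yes

1. grab(a,f)  →  {above(f,f), at(a,a), at(f,c), linked(f), ready(c)}
2. grab(f,a)  →  {above(a,a), above(f,f), at(f,c), at(f,f), linked(f), ready(c)}
3. flip(f)  →  {above(a,a), above(f,f), at(f,c), clear(f), ready(c), ready(f)}
optimal plan length = 3; 3 ≤ 5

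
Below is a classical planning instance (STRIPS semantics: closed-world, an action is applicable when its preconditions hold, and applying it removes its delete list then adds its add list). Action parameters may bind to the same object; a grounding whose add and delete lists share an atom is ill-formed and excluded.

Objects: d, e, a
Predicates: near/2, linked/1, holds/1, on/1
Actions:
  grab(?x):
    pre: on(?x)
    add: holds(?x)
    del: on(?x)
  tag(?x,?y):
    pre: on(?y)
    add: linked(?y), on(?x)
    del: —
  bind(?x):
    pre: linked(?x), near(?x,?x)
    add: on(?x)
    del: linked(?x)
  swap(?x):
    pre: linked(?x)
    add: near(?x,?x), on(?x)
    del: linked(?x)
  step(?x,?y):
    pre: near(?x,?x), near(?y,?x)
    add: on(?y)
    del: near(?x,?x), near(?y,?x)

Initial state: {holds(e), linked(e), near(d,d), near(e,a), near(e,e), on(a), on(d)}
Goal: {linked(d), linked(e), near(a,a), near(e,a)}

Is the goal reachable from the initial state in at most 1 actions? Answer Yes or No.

No

1. tag(d,d)  →  {holds(e), linked(d), linked(e), near(d,d), near(e,a), near(e,e), on(a), on(d)}
2. tag(d,a)  →  {holds(e), linked(a), linked(d), linked(e), near(d,d), near(e,a), near(e,e), on(a), on(d)}
3. swap(a)  →  {holds(e), linked(d), linked(e), near(a,a), near(d,d), near(e,a), near(e,e), on(a), on(d)}
optimal plan length = 3; 3 > 1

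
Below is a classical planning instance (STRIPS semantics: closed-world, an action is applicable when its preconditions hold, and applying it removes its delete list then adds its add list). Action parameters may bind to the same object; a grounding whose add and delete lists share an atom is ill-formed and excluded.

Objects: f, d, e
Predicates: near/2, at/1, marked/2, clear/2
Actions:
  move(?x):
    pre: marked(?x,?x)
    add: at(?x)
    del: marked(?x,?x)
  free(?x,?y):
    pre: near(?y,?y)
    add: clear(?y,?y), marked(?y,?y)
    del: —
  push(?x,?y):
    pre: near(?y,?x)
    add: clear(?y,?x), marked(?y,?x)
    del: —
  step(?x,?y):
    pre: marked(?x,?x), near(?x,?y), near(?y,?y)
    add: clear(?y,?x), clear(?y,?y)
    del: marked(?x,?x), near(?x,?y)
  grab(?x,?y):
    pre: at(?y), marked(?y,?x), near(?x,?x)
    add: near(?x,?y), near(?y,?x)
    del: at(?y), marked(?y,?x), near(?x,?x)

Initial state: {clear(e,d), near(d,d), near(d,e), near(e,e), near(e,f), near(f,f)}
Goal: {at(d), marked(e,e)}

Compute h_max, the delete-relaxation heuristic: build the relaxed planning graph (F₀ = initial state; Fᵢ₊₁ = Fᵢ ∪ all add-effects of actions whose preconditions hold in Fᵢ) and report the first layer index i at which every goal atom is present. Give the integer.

2

F0 = init (6 atoms)
F1 = F0 ∪ {clear(d,d), clear(d,e), clear(e,e), clear(e,f), clear(f,f), marked(d,d), marked(d,e), marked(e,e), marked(e,f), marked(f,f)}  (16 atoms)
F2 = F1 ∪ {at(d), at(e), at(f), clear(f,e)}  (20 atoms)
goal ⊆ F2  ⇒  h_max = 2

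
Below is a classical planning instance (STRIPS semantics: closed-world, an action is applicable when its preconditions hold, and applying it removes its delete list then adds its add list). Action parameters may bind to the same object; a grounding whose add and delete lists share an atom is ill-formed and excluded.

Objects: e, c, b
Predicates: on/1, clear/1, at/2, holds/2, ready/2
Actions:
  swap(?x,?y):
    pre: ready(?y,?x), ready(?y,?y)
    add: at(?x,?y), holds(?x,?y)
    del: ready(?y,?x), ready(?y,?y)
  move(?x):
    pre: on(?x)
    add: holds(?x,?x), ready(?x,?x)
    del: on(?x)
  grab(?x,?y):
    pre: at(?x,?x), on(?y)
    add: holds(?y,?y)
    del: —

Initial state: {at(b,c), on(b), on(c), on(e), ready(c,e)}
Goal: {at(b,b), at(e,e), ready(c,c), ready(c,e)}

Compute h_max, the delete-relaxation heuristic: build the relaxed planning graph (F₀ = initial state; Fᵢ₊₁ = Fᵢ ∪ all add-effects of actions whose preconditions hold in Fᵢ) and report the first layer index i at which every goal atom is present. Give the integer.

F0 = init (5 atoms)
F1 = F0 ∪ {holds(b,b), holds(c,c), holds(e,e), ready(b,b), ready(c,c), ready(e,e)}  (11 atoms)
F2 = F1 ∪ {at(b,b), at(c,c), at(e,c), at(e,e), holds(e,c)}  (16 atoms)
goal ⊆ F2  ⇒  h_max = 2

2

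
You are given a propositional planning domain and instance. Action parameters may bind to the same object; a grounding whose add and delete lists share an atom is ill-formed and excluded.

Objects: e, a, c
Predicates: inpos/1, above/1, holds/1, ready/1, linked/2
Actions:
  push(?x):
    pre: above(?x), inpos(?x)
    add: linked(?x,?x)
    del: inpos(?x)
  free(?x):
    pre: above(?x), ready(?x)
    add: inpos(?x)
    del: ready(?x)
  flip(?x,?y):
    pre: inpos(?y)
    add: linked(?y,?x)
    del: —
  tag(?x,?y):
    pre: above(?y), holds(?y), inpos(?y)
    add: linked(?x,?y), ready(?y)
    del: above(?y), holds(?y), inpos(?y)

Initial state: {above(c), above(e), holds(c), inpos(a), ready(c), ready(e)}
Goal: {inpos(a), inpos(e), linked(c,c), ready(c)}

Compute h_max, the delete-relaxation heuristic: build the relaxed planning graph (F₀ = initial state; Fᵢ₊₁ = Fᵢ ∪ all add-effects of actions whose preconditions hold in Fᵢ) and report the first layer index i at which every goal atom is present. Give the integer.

F0 = init (6 atoms)
F1 = F0 ∪ {inpos(c), inpos(e), linked(a,a), linked(a,c), linked(a,e)}  (11 atoms)
F2 = F1 ∪ {linked(c,a), linked(c,c), linked(c,e), linked(e,a), linked(e,c), linked(e,e)}  (17 atoms)
goal ⊆ F2  ⇒  h_max = 2

2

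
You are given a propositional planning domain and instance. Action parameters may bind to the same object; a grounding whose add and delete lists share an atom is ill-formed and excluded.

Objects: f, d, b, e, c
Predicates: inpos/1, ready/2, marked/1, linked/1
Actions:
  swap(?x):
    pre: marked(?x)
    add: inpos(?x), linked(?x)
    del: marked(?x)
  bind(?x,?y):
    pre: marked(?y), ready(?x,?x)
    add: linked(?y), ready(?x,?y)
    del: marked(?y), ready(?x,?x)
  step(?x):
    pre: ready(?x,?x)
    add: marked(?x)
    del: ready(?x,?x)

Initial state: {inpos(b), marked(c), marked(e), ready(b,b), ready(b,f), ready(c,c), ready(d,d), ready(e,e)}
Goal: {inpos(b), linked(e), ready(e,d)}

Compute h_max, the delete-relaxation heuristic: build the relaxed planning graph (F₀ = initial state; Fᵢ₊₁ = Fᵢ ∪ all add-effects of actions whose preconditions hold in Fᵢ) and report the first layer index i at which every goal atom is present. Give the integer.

F0 = init (8 atoms)
F1 = F0 ∪ {inpos(c), inpos(e), linked(c), linked(e), marked(b), marked(d), ready(b,c), ready(b,e), ready(c,e), ready(d,c), ready(d,e), ready(e,c)}  (20 atoms)
F2 = F1 ∪ {inpos(d), linked(b), linked(d), ready(b,d), ready(c,b), ready(c,d), ready(d,b), ready(e,b), ready(e,d)}  (29 atoms)
goal ⊆ F2  ⇒  h_max = 2

2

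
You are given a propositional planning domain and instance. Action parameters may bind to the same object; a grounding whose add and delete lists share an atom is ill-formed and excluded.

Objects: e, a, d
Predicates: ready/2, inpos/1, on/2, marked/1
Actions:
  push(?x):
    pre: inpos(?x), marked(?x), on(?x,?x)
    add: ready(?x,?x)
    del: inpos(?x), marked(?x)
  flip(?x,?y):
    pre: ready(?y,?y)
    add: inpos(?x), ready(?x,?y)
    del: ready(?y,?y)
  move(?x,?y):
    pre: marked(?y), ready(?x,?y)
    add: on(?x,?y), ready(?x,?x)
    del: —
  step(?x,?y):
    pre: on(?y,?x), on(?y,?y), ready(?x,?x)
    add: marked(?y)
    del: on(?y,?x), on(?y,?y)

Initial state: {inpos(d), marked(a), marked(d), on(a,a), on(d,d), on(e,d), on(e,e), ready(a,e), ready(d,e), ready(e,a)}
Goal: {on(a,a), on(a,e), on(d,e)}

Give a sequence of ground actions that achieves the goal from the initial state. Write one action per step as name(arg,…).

push(d); step(d,e); move(a,e); move(d,e)

1. push(d)  →  {marked(a), on(a,a), on(d,d), on(e,d), on(e,e), ready(a,e), ready(d,d), ready(d,e), ready(e,a)}
2. step(d,e)  →  {marked(a), marked(e), on(a,a), on(d,d), ready(a,e), ready(d,d), ready(d,e), ready(e,a)}
3. move(a,e)  →  {marked(a), marked(e), on(a,a), on(a,e), on(d,d), ready(a,a), ready(a,e), ready(d,d), ready(d,e), ready(e,a)}
4. move(d,e)  →  {marked(a), marked(e), on(a,a), on(a,e), on(d,d), on(d,e), ready(a,a), ready(a,e), ready(d,d), ready(d,e), ready(e,a)}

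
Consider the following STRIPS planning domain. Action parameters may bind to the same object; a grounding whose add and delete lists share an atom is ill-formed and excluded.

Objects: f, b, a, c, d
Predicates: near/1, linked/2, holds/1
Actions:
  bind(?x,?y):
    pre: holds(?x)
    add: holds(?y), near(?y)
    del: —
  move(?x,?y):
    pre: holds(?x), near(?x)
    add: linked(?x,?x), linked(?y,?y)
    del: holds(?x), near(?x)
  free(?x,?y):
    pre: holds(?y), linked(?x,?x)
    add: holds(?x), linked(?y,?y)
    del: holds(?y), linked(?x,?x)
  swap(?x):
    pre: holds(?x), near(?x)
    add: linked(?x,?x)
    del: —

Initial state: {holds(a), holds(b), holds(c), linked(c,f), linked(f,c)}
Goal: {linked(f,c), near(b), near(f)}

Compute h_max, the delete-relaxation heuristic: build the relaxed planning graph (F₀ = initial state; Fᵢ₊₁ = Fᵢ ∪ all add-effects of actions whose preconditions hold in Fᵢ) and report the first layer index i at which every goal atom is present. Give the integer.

1

F0 = init (5 atoms)
F1 = F0 ∪ {holds(d), holds(f), near(a), near(b), near(c), near(d), near(f)}  (12 atoms)
goal ⊆ F1  ⇒  h_max = 1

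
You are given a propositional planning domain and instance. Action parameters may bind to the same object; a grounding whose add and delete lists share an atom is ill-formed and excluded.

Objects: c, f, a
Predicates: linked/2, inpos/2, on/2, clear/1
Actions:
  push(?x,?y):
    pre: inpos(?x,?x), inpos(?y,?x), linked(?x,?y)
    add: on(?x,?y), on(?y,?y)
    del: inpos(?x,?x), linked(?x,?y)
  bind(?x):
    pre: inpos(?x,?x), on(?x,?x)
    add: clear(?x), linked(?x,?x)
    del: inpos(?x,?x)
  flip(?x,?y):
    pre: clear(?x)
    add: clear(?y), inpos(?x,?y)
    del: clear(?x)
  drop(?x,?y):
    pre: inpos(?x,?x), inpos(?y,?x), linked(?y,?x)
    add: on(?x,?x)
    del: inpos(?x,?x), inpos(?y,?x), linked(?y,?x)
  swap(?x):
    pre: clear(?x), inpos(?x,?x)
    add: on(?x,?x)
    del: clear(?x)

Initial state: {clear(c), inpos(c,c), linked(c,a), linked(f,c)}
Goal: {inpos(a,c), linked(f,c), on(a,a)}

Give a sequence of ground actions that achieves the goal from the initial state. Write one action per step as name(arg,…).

1. flip(c,a)  →  {clear(a), inpos(c,a), inpos(c,c), linked(c,a), linked(f,c)}
2. flip(a,c)  →  {clear(c), inpos(a,c), inpos(c,a), inpos(c,c), linked(c,a), linked(f,c)}
3. push(c,a)  →  {clear(c), inpos(a,c), inpos(c,a), linked(f,c), on(a,a), on(c,a)}

flip(c,a); flip(a,c); push(c,a)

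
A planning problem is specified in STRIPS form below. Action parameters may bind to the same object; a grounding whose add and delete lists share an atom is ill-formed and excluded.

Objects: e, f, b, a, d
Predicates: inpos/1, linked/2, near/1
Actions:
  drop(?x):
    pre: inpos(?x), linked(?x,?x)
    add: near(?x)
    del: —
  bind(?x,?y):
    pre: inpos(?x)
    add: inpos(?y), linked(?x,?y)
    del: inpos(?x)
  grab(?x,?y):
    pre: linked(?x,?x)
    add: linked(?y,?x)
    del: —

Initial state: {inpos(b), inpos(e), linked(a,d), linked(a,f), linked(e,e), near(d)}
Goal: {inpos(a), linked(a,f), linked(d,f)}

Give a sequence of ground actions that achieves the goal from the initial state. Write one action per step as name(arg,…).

1. bind(e,a)  →  {inpos(a), inpos(b), linked(a,d), linked(a,f), linked(e,a), linked(e,e), near(d)}
2. bind(b,d)  →  {inpos(a), inpos(d), linked(a,d), linked(a,f), linked(b,d), linked(e,a), linked(e,e), near(d)}
3. bind(d,f)  →  {inpos(a), inpos(f), linked(a,d), linked(a,f), linked(b,d), linked(d,f), linked(e,a), linked(e,e), near(d)}

bind(e,a); bind(b,d); bind(d,f)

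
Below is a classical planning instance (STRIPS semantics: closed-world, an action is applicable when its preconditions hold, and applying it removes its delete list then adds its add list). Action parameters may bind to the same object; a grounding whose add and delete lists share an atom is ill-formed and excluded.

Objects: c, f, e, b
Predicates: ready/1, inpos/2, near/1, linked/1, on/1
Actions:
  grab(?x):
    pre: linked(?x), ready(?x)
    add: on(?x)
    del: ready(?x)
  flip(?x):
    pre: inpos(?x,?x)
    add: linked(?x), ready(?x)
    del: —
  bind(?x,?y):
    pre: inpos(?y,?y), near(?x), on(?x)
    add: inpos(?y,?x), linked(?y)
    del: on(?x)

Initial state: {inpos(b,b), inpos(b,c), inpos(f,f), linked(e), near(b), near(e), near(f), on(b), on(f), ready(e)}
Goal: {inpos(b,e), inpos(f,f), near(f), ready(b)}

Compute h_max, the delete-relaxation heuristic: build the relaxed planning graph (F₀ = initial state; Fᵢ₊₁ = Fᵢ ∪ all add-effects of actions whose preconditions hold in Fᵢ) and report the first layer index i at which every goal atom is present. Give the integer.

F0 = init (10 atoms)
F1 = F0 ∪ {inpos(b,f), inpos(f,b), linked(b), linked(f), on(e), ready(b), ready(f)}  (17 atoms)
F2 = F1 ∪ {inpos(b,e), inpos(f,e)}  (19 atoms)
goal ⊆ F2  ⇒  h_max = 2

2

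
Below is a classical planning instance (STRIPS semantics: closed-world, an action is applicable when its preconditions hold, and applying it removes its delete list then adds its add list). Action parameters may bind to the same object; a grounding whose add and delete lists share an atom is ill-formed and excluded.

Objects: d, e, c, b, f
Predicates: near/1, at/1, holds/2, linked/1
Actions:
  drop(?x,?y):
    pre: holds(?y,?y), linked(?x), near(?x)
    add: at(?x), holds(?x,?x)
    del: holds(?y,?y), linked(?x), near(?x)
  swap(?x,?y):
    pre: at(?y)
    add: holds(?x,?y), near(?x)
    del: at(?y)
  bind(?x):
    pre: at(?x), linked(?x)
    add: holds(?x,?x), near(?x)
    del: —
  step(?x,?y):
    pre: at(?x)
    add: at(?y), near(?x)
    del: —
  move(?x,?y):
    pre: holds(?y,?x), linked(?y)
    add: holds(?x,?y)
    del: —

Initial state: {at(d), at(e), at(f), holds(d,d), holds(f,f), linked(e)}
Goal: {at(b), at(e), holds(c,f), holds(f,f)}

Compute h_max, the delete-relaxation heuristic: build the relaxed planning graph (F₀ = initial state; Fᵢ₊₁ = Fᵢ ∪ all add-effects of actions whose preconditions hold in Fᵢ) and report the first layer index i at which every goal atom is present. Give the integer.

1

F0 = init (6 atoms)
F1 = F0 ∪ {at(b), at(c), holds(b,d), holds(b,e), holds(b,f), holds(c,d), holds(c,e), holds(c,f), holds(d,e), holds(d,f), holds(e,d), holds(e,e), holds(e,f), holds(f,d), holds(f,e), near(b), near(c), near(d), near(e), near(f)}  (26 atoms)
goal ⊆ F1  ⇒  h_max = 1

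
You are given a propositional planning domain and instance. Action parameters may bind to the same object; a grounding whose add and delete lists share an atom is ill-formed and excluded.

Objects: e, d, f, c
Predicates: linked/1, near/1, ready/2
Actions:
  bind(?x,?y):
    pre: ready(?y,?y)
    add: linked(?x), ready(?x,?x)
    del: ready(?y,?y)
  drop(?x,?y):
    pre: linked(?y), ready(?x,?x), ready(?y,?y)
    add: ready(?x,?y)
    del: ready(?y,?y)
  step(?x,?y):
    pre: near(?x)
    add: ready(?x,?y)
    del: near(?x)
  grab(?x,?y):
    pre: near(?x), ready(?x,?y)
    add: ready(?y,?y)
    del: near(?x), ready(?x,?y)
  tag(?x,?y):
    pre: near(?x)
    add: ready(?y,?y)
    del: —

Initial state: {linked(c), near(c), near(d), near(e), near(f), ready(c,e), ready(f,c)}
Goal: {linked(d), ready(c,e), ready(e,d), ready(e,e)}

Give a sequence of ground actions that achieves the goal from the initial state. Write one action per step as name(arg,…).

1. step(e,e)  →  {linked(c), near(c), near(d), near(f), ready(c,e), ready(e,e), ready(f,c)}
2. bind(d,e)  →  {linked(c), linked(d), near(c), near(d), near(f), ready(c,e), ready(d,d), ready(f,c)}
3. tag(d,e)  →  {linked(c), linked(d), near(c), near(d), near(f), ready(c,e), ready(d,d), ready(e,e), ready(f,c)}
4. drop(e,d)  →  {linked(c), linked(d), near(c), near(d), near(f), ready(c,e), ready(e,d), ready(e,e), ready(f,c)}

step(e,e); bind(d,e); tag(d,e); drop(e,d)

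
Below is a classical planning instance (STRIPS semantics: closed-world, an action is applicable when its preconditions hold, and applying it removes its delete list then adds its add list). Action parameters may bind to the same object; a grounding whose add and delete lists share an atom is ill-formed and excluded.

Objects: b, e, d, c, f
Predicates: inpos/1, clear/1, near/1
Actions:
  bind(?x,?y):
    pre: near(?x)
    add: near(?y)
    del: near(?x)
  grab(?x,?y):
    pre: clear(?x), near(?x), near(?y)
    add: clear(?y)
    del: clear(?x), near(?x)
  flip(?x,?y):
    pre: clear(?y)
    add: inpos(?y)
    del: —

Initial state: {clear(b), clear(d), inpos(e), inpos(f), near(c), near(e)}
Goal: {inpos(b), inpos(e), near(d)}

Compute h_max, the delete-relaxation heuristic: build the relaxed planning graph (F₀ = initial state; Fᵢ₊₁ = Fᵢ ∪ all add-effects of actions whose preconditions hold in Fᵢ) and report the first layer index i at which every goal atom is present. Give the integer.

1

F0 = init (6 atoms)
F1 = F0 ∪ {inpos(b), inpos(d), near(b), near(d), near(f)}  (11 atoms)
goal ⊆ F1  ⇒  h_max = 1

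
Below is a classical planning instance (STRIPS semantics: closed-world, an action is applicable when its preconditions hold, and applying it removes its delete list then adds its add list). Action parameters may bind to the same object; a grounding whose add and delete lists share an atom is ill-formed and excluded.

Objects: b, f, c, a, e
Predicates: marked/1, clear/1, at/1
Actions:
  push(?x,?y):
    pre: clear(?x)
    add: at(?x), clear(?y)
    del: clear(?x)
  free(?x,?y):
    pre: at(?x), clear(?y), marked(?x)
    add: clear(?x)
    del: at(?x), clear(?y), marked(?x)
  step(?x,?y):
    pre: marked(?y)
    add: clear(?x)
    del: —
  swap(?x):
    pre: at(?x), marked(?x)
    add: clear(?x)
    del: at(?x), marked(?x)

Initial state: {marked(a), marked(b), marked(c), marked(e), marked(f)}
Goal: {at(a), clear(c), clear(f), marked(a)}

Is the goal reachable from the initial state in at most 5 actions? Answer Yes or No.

Yes

1. step(f,b)  →  {clear(f), marked(a), marked(b), marked(c), marked(e), marked(f)}
2. step(a,b)  →  {clear(a), clear(f), marked(a), marked(b), marked(c), marked(e), marked(f)}
3. push(a,c)  →  {at(a), clear(c), clear(f), marked(a), marked(b), marked(c), marked(e), marked(f)}
optimal plan length = 3; 3 ≤ 5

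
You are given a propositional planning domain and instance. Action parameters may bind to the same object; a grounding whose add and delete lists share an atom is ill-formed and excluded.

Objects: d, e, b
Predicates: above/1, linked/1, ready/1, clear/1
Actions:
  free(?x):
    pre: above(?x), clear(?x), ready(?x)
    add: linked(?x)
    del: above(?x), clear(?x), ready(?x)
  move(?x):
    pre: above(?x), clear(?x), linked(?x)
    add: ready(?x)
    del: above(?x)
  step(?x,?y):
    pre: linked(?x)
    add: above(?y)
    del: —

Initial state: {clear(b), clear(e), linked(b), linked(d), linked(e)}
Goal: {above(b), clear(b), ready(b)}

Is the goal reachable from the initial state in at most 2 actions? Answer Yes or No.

No

1. step(d,b)  →  {above(b), clear(b), clear(e), linked(b), linked(d), linked(e)}
2. move(b)  →  {clear(b), clear(e), linked(b), linked(d), linked(e), ready(b)}
3. step(d,b)  →  {above(b), clear(b), clear(e), linked(b), linked(d), linked(e), ready(b)}
optimal plan length = 3; 3 > 2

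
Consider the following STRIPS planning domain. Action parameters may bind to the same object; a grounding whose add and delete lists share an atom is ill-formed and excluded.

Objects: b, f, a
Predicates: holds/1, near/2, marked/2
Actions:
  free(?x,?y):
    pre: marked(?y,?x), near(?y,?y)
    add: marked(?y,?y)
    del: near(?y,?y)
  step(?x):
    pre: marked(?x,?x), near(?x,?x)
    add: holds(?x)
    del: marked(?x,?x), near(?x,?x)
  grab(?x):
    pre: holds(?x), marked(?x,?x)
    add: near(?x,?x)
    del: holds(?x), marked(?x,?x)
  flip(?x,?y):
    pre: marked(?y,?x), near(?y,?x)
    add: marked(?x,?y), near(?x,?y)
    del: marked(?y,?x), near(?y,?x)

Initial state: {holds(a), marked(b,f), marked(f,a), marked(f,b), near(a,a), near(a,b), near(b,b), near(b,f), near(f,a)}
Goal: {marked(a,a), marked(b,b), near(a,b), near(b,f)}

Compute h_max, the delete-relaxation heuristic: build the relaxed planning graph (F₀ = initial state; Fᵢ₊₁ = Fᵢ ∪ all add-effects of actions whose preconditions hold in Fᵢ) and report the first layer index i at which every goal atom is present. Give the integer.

2

F0 = init (9 atoms)
F1 = F0 ∪ {marked(a,f), marked(b,b), near(a,f), near(f,b)}  (13 atoms)
F2 = F1 ∪ {holds(b), marked(a,a)}  (15 atoms)
goal ⊆ F2  ⇒  h_max = 2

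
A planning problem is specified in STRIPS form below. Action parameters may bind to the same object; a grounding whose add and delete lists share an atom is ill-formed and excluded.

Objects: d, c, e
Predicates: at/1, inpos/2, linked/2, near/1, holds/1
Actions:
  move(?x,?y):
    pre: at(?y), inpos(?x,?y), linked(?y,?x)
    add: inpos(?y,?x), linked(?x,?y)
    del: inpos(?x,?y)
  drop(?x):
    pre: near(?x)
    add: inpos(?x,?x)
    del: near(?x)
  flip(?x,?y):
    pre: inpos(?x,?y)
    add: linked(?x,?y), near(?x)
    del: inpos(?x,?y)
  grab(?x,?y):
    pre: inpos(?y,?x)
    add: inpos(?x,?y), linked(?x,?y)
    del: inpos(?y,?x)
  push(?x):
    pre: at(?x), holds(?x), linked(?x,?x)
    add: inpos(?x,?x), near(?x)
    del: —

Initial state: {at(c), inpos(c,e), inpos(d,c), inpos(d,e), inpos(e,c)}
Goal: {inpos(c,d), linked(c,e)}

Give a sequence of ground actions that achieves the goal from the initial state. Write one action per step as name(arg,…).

flip(c,e); grab(c,d)

1. flip(c,e)  →  {at(c), inpos(d,c), inpos(d,e), inpos(e,c), linked(c,e), near(c)}
2. grab(c,d)  →  {at(c), inpos(c,d), inpos(d,e), inpos(e,c), linked(c,d), linked(c,e), near(c)}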